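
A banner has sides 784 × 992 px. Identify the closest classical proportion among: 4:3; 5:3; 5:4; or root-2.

5:4

992/784 ≈ 1.265. Nearest candidates are 5:4 (1.250, off by 0.015) and 4:3 (1.333, off by 0.068).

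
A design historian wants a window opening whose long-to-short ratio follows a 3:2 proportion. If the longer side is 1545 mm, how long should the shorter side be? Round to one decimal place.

3:2 = 1.50000.
Shorter side = 1545 ÷ 1.50000 ≈ 1030.000 → 1030.0 mm.

1030.0 mm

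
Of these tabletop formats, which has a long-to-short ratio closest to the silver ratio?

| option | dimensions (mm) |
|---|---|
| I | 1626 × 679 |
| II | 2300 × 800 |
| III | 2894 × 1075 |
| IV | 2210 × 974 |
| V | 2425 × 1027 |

I

Ratios (long/short): I ≈ 2.395; II ≈ 2.875; III ≈ 2.692; IV ≈ 2.269; V ≈ 2.361.
silver ratio ≈ 2.414; option I is nearest (Δ 0.019).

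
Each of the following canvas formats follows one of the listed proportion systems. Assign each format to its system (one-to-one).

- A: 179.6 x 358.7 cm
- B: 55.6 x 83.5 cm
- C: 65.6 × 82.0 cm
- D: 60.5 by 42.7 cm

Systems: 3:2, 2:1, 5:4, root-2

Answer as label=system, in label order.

A = 358.7/179.6 ≈ 1.997 → 2:1 (2.000)
B = 83.5/55.6 ≈ 1.502 → 3:2 (1.500)
C = 82.0/65.6 ≈ 1.250 → 5:4 (1.250)
D = 60.5/42.7 ≈ 1.417 → root-2 (1.414)

A=2:1, B=3:2, C=5:4, D=root-2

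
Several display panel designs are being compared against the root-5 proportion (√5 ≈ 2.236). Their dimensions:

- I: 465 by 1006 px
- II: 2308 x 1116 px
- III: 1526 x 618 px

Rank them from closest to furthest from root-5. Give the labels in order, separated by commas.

I, II, III

Ratios: I = 1006 / 465 ≈ 2.163; II = 2308 / 1116 ≈ 2.068; III = 1526 / 618 ≈ 2.469.
|Δ from 2.236|: I 0.073; II 0.168; III 0.233.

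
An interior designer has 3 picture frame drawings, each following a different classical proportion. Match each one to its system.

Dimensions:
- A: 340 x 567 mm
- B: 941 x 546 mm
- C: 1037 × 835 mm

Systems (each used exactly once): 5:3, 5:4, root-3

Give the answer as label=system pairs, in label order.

A=5:3, B=root-3, C=5:4

Ratios: A ≈ 1.668; B ≈ 1.723; C ≈ 1.242.
Targets: 5:3 ≈ 1.667; 5:4 ≈ 1.250; root-3 ≈ 1.732.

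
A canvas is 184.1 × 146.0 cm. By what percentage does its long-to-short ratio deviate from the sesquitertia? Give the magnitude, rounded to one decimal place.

5.4%

Ratio = 184.1 / 146.0 ≈ 1.2610.
Ideal 4:3 ≈ 1.3333. |1.2610 − 1.3333| / 1.3333 ≈ 5.42% → 5.4%.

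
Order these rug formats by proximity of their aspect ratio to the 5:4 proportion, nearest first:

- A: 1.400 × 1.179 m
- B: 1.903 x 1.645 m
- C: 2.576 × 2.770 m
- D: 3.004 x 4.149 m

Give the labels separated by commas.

A: 1.400/1.179 ≈ 1.187 → |1.187 − 1.250| = 0.063
B: 1.903/1.645 ≈ 1.157 → |1.157 − 1.250| = 0.093
C: 2.770/2.576 ≈ 1.075 → |1.075 − 1.250| = 0.175
D: 4.149/3.004 ≈ 1.381 → |1.381 − 1.250| = 0.131

A, B, D, C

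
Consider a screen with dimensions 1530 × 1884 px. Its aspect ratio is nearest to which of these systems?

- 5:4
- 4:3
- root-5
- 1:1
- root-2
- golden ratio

5:4

Ratio = 1884 / 1530 ≈ 1.231.
Distances: 5:4 1.250 (Δ 0.019); 4:3 1.333 (Δ 0.102); root-5 2.236 (Δ 1.005); 1:1 1.000 (Δ 0.231); root-2 1.414 (Δ 0.183); golden ratio 1.618 (Δ 0.387).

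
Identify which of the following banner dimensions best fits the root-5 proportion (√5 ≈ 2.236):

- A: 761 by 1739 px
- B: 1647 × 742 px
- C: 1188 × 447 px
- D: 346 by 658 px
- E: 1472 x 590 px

Ratios (long/short): A ≈ 2.285; B ≈ 2.220; C ≈ 2.658; D ≈ 1.902; E ≈ 2.495.
root-5 ≈ 2.236; option B is nearest (Δ 0.016).

B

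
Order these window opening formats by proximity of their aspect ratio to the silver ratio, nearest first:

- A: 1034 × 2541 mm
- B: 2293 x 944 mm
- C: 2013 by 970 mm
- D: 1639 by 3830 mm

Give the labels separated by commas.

B, A, D, C

Ratios: A = 2541 / 1034 ≈ 2.457; B = 2293 / 944 ≈ 2.429; C = 2013 / 970 ≈ 2.075; D = 3830 / 1639 ≈ 2.337.
|Δ from 2.414|: A 0.043; B 0.015; C 0.339; D 0.077.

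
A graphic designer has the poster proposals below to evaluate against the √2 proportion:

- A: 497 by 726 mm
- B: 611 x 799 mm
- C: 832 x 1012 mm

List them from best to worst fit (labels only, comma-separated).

A: 726/497 ≈ 1.461 → |1.461 − 1.414| = 0.047
B: 799/611 ≈ 1.308 → |1.308 − 1.414| = 0.106
C: 1012/832 ≈ 1.216 → |1.216 − 1.414| = 0.198

A, B, C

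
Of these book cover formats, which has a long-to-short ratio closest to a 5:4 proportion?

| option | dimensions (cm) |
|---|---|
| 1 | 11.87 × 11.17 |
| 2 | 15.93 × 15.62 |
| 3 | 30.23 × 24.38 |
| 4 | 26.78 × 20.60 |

3

Ratios (long/short): 1 ≈ 1.063; 2 ≈ 1.020; 3 ≈ 1.240; 4 ≈ 1.300.
5:4 ≈ 1.250; option 3 is nearest (Δ 0.010).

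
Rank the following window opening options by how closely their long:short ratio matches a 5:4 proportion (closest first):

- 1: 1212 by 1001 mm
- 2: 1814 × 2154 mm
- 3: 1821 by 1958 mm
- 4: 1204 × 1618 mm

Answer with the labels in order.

Ratios: 1 = 1212 / 1001 ≈ 1.211; 2 = 2154 / 1814 ≈ 1.187; 3 = 1958 / 1821 ≈ 1.075; 4 = 1618 / 1204 ≈ 1.344.
|Δ from 1.250|: 1 0.039; 2 0.063; 3 0.175; 4 0.094.

1, 2, 4, 3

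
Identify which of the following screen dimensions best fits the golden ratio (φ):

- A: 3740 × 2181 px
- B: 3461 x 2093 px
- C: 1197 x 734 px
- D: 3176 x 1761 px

C

Ratios (long/short): A ≈ 1.715; B ≈ 1.654; C ≈ 1.631; D ≈ 1.804.
golden ratio ≈ 1.618; option C is nearest (Δ 0.013).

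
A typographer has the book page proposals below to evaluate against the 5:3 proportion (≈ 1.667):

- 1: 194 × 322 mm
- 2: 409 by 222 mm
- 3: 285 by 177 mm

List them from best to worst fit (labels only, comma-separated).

Ratios: 1 = 322 / 194 ≈ 1.660; 2 = 409 / 222 ≈ 1.842; 3 = 285 / 177 ≈ 1.610.
|Δ from 1.667|: 1 0.007; 2 0.175; 3 0.057.

1, 3, 2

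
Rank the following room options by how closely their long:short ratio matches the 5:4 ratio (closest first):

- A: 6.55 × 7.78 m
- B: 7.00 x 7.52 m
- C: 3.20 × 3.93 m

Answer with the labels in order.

C, A, B

A: 7.78/6.55 ≈ 1.188 → |1.188 − 1.250| = 0.062
B: 7.52/7.00 ≈ 1.074 → |1.074 − 1.250| = 0.176
C: 3.93/3.20 ≈ 1.228 → |1.228 − 1.250| = 0.022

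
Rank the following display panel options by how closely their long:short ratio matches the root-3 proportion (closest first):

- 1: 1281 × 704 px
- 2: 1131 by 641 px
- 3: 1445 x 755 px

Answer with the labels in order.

1: 1281/704 ≈ 1.820 → |1.820 − 1.732| = 0.088
2: 1131/641 ≈ 1.764 → |1.764 − 1.732| = 0.032
3: 1445/755 ≈ 1.914 → |1.914 − 1.732| = 0.182

2, 1, 3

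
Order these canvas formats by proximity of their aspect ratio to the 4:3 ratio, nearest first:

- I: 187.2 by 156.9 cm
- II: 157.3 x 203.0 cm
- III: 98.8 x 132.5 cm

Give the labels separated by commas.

III, II, I

I: 187.2/156.9 ≈ 1.193 → |1.193 − 1.333| = 0.140
II: 203.0/157.3 ≈ 1.291 → |1.291 − 1.333| = 0.042
III: 132.5/98.8 ≈ 1.341 → |1.341 − 1.333| = 0.008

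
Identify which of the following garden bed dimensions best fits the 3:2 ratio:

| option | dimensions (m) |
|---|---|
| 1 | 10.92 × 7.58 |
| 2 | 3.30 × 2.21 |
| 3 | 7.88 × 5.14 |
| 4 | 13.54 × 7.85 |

Ratios (long/short): 1 ≈ 1.441; 2 ≈ 1.493; 3 ≈ 1.533; 4 ≈ 1.725.
3:2 ≈ 1.500; option 2 is nearest (Δ 0.007).

2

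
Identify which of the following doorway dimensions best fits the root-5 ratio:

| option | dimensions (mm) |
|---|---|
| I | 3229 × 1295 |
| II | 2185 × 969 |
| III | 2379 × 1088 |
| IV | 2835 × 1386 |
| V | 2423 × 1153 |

Target root-5 ≈ 2.236.
I: 2.493 (Δ0.257)  II: 2.255 (Δ0.019)  III: 2.187 (Δ0.049)  IV: 2.045 (Δ0.191)  V: 2.101 (Δ0.135)

II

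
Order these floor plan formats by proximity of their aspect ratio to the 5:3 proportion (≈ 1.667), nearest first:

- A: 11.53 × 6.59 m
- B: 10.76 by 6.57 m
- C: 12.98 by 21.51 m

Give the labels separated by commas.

Ratios: A = 11.53 / 6.59 ≈ 1.750; B = 10.76 / 6.57 ≈ 1.638; C = 21.51 / 12.98 ≈ 1.657.
|Δ from 1.667|: A 0.083; B 0.029; C 0.010.

C, B, A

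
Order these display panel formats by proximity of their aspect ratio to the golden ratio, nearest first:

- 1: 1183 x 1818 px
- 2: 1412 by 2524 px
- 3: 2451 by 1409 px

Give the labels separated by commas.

1: 1818/1183 ≈ 1.537 → |1.537 − 1.618| = 0.081
2: 2524/1412 ≈ 1.788 → |1.788 − 1.618| = 0.170
3: 2451/1409 ≈ 1.740 → |1.740 − 1.618| = 0.122

1, 3, 2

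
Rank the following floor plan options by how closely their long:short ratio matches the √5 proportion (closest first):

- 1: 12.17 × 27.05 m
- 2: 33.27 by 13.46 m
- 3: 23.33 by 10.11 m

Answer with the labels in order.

1, 3, 2

1: 27.05/12.17 ≈ 2.223 → |2.223 − 2.236| = 0.013
2: 33.27/13.46 ≈ 2.472 → |2.472 − 2.236| = 0.236
3: 23.33/10.11 ≈ 2.308 → |2.308 − 2.236| = 0.072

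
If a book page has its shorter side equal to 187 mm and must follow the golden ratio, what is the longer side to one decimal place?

golden ratio ≈ 1.61803.
Longer side = 187 × 1.61803 ≈ 302.572 → 302.6 mm.

302.6 mm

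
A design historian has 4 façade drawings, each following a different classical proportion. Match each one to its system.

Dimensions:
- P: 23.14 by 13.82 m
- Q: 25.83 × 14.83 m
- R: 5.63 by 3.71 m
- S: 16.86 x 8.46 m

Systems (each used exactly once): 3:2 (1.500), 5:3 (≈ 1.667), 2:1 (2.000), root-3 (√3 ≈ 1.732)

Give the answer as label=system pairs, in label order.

P = 23.14/13.82 ≈ 1.674 → 5:3 (1.667)
Q = 25.83/14.83 ≈ 1.742 → root-3 (1.732)
R = 5.63/3.71 ≈ 1.518 → 3:2 (1.500)
S = 16.86/8.46 ≈ 1.993 → 2:1 (2.000)

P=5:3, Q=root-3, R=3:2, S=2:1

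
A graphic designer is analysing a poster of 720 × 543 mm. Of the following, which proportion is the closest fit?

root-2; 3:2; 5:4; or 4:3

Ratio = 720 / 543 ≈ 1.326.
Distances: root-2 1.414 (Δ 0.088); 3:2 1.500 (Δ 0.174); 5:4 1.250 (Δ 0.076); 4:3 1.333 (Δ 0.007).

4:3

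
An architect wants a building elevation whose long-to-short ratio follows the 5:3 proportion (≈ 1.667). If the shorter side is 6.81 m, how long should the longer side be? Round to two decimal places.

11.35 m

5:3 ≈ 1.66667.
Longer side = 6.81 × 1.66667 ≈ 11.3500 → 11.35 m.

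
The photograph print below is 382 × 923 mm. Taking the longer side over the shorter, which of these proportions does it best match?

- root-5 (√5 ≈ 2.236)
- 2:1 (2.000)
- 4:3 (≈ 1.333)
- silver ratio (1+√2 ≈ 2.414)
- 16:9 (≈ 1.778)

silver ratio

923/382 ≈ 2.416. Nearest candidates are silver ratio (2.414, off by 0.002) and root-5 (2.236, off by 0.180).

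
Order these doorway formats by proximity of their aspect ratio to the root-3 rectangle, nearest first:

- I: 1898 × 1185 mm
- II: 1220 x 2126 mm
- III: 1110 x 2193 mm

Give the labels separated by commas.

II, I, III

I: 1898/1185 ≈ 1.602 → |1.602 − 1.732| = 0.130
II: 2126/1220 ≈ 1.743 → |1.743 − 1.732| = 0.011
III: 2193/1110 ≈ 1.976 → |1.976 − 1.732| = 0.244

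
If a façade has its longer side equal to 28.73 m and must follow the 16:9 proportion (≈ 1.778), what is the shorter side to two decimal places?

16.16 m

16:9 ≈ 1.77778.
Shorter side = 28.73 ÷ 1.77778 ≈ 16.1606 → 16.16 m.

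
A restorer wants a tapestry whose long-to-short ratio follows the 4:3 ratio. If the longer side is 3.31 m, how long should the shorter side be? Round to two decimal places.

4:3 ≈ 1.33333.
Shorter side = 3.31 ÷ 1.33333 ≈ 2.4825 → 2.48 m.

2.48 m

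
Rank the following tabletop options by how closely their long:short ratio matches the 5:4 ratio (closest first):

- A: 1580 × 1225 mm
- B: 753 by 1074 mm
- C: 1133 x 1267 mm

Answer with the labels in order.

A: 1580/1225 ≈ 1.290 → |1.290 − 1.250| = 0.040
B: 1074/753 ≈ 1.426 → |1.426 − 1.250| = 0.176
C: 1267/1133 ≈ 1.118 → |1.118 − 1.250| = 0.132

A, C, B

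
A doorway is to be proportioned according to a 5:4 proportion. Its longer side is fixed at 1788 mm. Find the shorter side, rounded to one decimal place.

1430.4 mm

5:4 = 1.25000.
Shorter side = 1788 ÷ 1.25000 ≈ 1430.400 → 1430.4 mm.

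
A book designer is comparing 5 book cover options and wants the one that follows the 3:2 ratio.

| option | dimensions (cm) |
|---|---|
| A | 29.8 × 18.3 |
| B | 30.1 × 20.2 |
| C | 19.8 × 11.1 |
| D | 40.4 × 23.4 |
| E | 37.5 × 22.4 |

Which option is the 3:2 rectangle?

B

Ratios (long/short): A ≈ 1.628; B ≈ 1.490; C ≈ 1.784; D ≈ 1.726; E ≈ 1.674.
3:2 ≈ 1.500; option B is nearest (Δ 0.010).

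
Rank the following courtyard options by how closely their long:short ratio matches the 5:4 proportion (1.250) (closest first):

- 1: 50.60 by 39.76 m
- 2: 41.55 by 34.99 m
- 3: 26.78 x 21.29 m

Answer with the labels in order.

3, 1, 2

1: 50.60/39.76 ≈ 1.273 → |1.273 − 1.250| = 0.023
2: 41.55/34.99 ≈ 1.187 → |1.187 − 1.250| = 0.063
3: 26.78/21.29 ≈ 1.258 → |1.258 − 1.250| = 0.008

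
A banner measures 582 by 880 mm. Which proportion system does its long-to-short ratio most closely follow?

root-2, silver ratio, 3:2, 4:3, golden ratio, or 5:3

Ratio = 880 / 582 ≈ 1.512.
Distances: root-2 1.414 (Δ 0.098); silver ratio 2.414 (Δ 0.902); 3:2 1.500 (Δ 0.012); 4:3 1.333 (Δ 0.179); golden ratio 1.618 (Δ 0.106); 5:3 1.667 (Δ 0.155).

3:2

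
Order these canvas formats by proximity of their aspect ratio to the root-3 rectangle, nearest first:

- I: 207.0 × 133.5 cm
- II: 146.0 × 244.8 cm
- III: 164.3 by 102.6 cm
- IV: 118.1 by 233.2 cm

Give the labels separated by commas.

II, III, I, IV

Ratios: I = 207.0 / 133.5 ≈ 1.551; II = 244.8 / 146.0 ≈ 1.677; III = 164.3 / 102.6 ≈ 1.601; IV = 233.2 / 118.1 ≈ 1.975.
|Δ from 1.732|: I 0.181; II 0.055; III 0.131; IV 0.243.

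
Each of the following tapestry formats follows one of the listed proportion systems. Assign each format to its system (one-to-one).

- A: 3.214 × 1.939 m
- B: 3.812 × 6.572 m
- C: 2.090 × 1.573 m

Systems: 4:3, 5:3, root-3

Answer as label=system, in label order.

Ratios: A ≈ 1.658; B ≈ 1.724; C ≈ 1.329.
Targets: 4:3 ≈ 1.333; 5:3 ≈ 1.667; root-3 ≈ 1.732.

A=5:3, B=root-3, C=4:3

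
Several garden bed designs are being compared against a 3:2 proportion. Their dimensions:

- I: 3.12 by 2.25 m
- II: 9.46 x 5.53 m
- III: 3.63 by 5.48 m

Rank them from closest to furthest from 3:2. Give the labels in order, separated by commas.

I: 3.12/2.25 ≈ 1.387 → |1.387 − 1.500| = 0.113
II: 9.46/5.53 ≈ 1.711 → |1.711 − 1.500| = 0.211
III: 5.48/3.63 ≈ 1.510 → |1.510 − 1.500| = 0.010

III, I, II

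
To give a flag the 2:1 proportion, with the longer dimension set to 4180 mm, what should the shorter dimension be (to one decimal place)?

2090.0 mm

2:1 = 2.00000.
Shorter side = 4180 ÷ 2.00000 ≈ 2090.000 → 2090.0 mm.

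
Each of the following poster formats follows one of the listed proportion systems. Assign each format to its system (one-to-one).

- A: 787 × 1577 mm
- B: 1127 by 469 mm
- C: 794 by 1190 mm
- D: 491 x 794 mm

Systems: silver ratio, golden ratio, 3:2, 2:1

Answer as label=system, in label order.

A=2:1, B=silver ratio, C=3:2, D=golden ratio

A = 1577/787 ≈ 2.004 → 2:1 (2.000)
B = 1127/469 ≈ 2.403 → silver ratio (2.414)
C = 1190/794 ≈ 1.499 → 3:2 (1.500)
D = 794/491 ≈ 1.617 → golden ratio (1.618)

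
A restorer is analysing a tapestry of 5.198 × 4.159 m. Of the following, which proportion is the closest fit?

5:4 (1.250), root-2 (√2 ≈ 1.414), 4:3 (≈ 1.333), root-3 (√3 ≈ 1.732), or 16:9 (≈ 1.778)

Ratio = 5.198 / 4.159 ≈ 1.250.
Distances: 5:4 1.250 (Δ 0.000); root-2 1.414 (Δ 0.164); 4:3 1.333 (Δ 0.083); root-3 1.732 (Δ 0.482); 16:9 1.778 (Δ 0.528).

5:4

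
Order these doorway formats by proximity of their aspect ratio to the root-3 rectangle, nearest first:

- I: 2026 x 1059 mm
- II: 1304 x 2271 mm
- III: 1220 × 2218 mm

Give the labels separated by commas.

Ratios: I = 2026 / 1059 ≈ 1.913; II = 2271 / 1304 ≈ 1.742; III = 2218 / 1220 ≈ 1.818.
|Δ from 1.732|: I 0.181; II 0.010; III 0.086.

II, III, I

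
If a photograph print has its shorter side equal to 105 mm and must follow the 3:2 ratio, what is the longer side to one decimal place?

3:2 = 1.50000.
Longer side = 105 × 1.50000 ≈ 157.500 → 157.5 mm.

157.5 mm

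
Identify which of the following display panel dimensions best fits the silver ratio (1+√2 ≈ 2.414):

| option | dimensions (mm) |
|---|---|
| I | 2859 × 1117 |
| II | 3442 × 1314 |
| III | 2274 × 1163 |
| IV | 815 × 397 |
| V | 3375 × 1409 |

Ratios (long/short): I ≈ 2.560; II ≈ 2.619; III ≈ 1.955; IV ≈ 2.053; V ≈ 2.395.
silver ratio ≈ 2.414; option V is nearest (Δ 0.019).

V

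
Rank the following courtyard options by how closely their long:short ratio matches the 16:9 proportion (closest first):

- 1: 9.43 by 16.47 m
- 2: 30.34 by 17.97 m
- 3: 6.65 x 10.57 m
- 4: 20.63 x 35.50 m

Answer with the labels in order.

1, 4, 2, 3

Ratios: 1 = 16.47 / 9.43 ≈ 1.747; 2 = 30.34 / 17.97 ≈ 1.688; 3 = 10.57 / 6.65 ≈ 1.589; 4 = 35.50 / 20.63 ≈ 1.721.
|Δ from 1.778|: 1 0.031; 2 0.090; 3 0.189; 4 0.057.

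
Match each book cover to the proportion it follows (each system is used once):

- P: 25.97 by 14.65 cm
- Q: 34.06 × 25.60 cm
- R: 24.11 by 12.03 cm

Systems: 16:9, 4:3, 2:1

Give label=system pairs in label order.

P=16:9, Q=4:3, R=2:1

P = 25.97/14.65 ≈ 1.773 → 16:9 (1.778)
Q = 34.06/25.60 ≈ 1.330 → 4:3 (1.333)
R = 24.11/12.03 ≈ 2.004 → 2:1 (2.000)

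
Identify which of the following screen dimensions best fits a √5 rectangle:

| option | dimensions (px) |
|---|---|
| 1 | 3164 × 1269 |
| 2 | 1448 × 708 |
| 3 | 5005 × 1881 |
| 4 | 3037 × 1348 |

4

Target root-5 ≈ 2.236.
1: 2.493 (Δ0.257)  2: 2.045 (Δ0.191)  3: 2.661 (Δ0.425)  4: 2.253 (Δ0.017)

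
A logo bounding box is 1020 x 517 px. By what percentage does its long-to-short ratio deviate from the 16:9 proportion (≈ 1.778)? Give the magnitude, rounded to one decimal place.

Ratio = 1020 / 517 ≈ 1.9729.
Ideal 16:9 ≈ 1.7778. |1.9729 − 1.7778| / 1.7778 ≈ 10.97% → 11.0%.

11.0%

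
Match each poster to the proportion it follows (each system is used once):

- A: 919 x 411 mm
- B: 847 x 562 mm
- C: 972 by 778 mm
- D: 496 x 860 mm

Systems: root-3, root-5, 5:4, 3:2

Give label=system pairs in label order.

Ratios: A ≈ 2.236; B ≈ 1.507; C ≈ 1.249; D ≈ 1.734.
Targets: root-3 ≈ 1.732; root-5 ≈ 2.236; 5:4 ≈ 1.250; 3:2 ≈ 1.500.

A=root-5, B=3:2, C=5:4, D=root-3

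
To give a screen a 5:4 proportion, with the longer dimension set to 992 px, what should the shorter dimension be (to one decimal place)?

793.6 px

5:4 = 1.25000.
Shorter side = 992 ÷ 1.25000 ≈ 793.600 → 793.6 px.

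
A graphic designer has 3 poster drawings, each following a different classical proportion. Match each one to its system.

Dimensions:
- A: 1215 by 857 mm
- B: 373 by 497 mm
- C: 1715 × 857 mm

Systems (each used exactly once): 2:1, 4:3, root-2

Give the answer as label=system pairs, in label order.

A=root-2, B=4:3, C=2:1

Ratios: A ≈ 1.418; B ≈ 1.332; C ≈ 2.001.
Targets: 2:1 ≈ 2.000; 4:3 ≈ 1.333; root-2 ≈ 1.414.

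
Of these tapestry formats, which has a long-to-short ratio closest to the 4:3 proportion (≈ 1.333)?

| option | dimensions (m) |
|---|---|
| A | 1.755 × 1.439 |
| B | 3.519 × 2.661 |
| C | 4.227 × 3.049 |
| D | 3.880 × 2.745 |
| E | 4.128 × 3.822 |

B

Ratios (long/short): A ≈ 1.220; B ≈ 1.322; C ≈ 1.386; D ≈ 1.413; E ≈ 1.080.
4:3 ≈ 1.333; option B is nearest (Δ 0.011).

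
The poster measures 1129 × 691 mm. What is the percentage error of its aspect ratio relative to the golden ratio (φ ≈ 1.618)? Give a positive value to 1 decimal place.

1.0%

Ratio = 1129 / 691 ≈ 1.6339.
Ideal golden ratio ≈ 1.6180. |1.6339 − 1.6180| / 1.6180 ≈ 0.98% → 1.0%.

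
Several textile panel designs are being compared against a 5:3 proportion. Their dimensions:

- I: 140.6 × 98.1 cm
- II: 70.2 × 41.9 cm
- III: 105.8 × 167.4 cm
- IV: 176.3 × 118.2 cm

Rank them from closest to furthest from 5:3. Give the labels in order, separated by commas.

Ratios: I = 140.6 / 98.1 ≈ 1.433; II = 70.2 / 41.9 ≈ 1.675; III = 167.4 / 105.8 ≈ 1.582; IV = 176.3 / 118.2 ≈ 1.492.
|Δ from 1.667|: I 0.234; II 0.008; III 0.085; IV 0.175.

II, III, IV, I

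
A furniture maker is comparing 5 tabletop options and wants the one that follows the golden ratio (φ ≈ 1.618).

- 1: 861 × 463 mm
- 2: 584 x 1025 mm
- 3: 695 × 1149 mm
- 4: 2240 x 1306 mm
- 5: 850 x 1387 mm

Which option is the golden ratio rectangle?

5

Target golden ratio ≈ 1.618.
1: 1.860 (Δ0.242)  2: 1.755 (Δ0.137)  3: 1.653 (Δ0.035)  4: 1.715 (Δ0.097)  5: 1.632 (Δ0.014)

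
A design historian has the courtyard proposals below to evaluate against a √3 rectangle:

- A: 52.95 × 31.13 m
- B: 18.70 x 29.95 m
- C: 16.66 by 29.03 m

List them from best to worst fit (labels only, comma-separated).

A: 52.95/31.13 ≈ 1.701 → |1.701 − 1.732| = 0.031
B: 29.95/18.70 ≈ 1.602 → |1.602 − 1.732| = 0.130
C: 29.03/16.66 ≈ 1.742 → |1.742 − 1.732| = 0.010

C, A, B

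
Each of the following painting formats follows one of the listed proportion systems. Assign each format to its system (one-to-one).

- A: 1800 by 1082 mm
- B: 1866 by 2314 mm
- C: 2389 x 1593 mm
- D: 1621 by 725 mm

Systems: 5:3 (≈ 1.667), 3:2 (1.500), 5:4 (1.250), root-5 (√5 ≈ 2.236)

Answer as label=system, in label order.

Ratios: A ≈ 1.664; B ≈ 1.240; C ≈ 1.500; D ≈ 2.236.
Targets: 5:3 ≈ 1.667; 3:2 ≈ 1.500; 5:4 ≈ 1.250; root-5 ≈ 2.236.

A=5:3, B=5:4, C=3:2, D=root-5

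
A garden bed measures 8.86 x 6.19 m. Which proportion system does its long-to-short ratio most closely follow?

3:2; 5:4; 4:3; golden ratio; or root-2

8.86/6.19 ≈ 1.431. Nearest candidates are root-2 (1.414, off by 0.017) and 3:2 (1.500, off by 0.069).

root-2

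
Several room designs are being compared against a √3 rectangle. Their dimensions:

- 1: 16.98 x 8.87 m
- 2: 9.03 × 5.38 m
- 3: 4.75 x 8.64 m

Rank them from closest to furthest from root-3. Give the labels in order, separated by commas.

2, 3, 1

Ratios: 1 = 16.98 / 8.87 ≈ 1.914; 2 = 9.03 / 5.38 ≈ 1.678; 3 = 8.64 / 4.75 ≈ 1.819.
|Δ from 1.732|: 1 0.182; 2 0.054; 3 0.087.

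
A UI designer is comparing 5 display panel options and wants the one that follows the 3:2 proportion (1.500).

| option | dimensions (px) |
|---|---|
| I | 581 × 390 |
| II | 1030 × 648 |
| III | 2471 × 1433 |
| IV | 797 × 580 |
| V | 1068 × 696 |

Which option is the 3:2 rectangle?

I

Target 3:2 ≈ 1.500.
I: 1.490 (Δ0.010)  II: 1.590 (Δ0.090)  III: 1.724 (Δ0.224)  IV: 1.374 (Δ0.126)  V: 1.534 (Δ0.034)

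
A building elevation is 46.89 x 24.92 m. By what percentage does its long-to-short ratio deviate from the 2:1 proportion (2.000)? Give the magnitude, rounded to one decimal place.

5.9%

Ratio = 46.89 / 24.92 ≈ 1.8816.
Ideal 2:1 = 2.0000. |1.8816 − 2.0000| / 2.0000 ≈ 5.92% → 5.9%.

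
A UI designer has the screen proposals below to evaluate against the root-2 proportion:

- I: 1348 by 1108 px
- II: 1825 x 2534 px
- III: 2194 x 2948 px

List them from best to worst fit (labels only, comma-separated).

I: 1348/1108 ≈ 1.217 → |1.217 − 1.414| = 0.197
II: 2534/1825 ≈ 1.388 → |1.388 − 1.414| = 0.026
III: 2948/2194 ≈ 1.344 → |1.344 − 1.414| = 0.070

II, III, I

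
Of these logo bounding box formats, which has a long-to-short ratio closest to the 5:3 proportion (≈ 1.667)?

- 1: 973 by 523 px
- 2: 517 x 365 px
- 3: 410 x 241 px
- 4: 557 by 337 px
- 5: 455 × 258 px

4

Target 5:3 ≈ 1.667.
1: 1.860 (Δ0.193)  2: 1.416 (Δ0.251)  3: 1.701 (Δ0.034)  4: 1.653 (Δ0.014)  5: 1.764 (Δ0.097)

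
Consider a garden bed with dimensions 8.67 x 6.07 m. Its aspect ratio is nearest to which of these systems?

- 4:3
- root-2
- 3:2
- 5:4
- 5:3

root-2

Ratio = 8.67 / 6.07 ≈ 1.428.
Distances: 4:3 1.333 (Δ 0.095); root-2 1.414 (Δ 0.014); 3:2 1.500 (Δ 0.072); 5:4 1.250 (Δ 0.178); 5:3 1.667 (Δ 0.239).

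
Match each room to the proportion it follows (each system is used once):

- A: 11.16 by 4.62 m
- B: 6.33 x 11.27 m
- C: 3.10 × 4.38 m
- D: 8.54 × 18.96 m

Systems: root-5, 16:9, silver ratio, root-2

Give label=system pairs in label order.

A=silver ratio, B=16:9, C=root-2, D=root-5

Ratios: A ≈ 2.416; B ≈ 1.780; C ≈ 1.413; D ≈ 2.220.
Targets: root-5 ≈ 2.236; 16:9 ≈ 1.778; silver ratio ≈ 2.414; root-2 ≈ 1.414.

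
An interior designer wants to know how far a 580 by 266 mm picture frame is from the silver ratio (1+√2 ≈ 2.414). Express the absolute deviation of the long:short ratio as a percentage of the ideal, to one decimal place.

9.7%

Ratio = 580 / 266 ≈ 2.1805.
Ideal silver ratio ≈ 2.4142. |2.1805 − 2.4142| / 2.4142 ≈ 9.68% → 9.7%.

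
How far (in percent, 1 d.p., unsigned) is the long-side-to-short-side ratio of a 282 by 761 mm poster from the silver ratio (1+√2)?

11.8%

Ratio = 761 / 282 ≈ 2.6986.
Ideal silver ratio ≈ 2.4142. |2.6986 − 2.4142| / 2.4142 ≈ 11.78% → 11.8%.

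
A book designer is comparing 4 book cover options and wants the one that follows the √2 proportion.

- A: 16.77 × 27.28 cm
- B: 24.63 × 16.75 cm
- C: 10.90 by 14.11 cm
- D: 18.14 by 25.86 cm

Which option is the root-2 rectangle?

Ratios (long/short): A ≈ 1.627; B ≈ 1.470; C ≈ 1.294; D ≈ 1.426.
root-2 ≈ 1.414; option D is nearest (Δ 0.012).

D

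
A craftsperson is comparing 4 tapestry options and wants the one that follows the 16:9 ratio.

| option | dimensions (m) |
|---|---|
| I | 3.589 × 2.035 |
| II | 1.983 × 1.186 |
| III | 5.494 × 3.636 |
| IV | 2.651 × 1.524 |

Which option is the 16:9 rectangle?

I

Ratios (long/short): I ≈ 1.764; II ≈ 1.672; III ≈ 1.511; IV ≈ 1.740.
16:9 ≈ 1.778; option I is nearest (Δ 0.014).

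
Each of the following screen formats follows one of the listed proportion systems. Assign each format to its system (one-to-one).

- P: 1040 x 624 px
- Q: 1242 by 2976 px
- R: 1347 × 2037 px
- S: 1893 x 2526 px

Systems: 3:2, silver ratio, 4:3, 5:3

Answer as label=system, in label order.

P=5:3, Q=silver ratio, R=3:2, S=4:3

Ratios: P ≈ 1.667; Q ≈ 2.396; R ≈ 1.512; S ≈ 1.334.
Targets: 3:2 ≈ 1.500; silver ratio ≈ 2.414; 4:3 ≈ 1.333; 5:3 ≈ 1.667.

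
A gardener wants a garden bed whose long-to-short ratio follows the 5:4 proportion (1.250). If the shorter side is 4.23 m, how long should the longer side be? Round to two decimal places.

5:4 = 1.25000.
Longer side = 4.23 × 1.25000 ≈ 5.2875 → 5.29 m.

5.29 m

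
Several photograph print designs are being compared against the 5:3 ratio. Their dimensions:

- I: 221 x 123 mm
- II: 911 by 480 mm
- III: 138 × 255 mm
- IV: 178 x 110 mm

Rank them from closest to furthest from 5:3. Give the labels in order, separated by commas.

I: 221/123 ≈ 1.797 → |1.797 − 1.667| = 0.130
II: 911/480 ≈ 1.898 → |1.898 − 1.667| = 0.231
III: 255/138 ≈ 1.848 → |1.848 − 1.667| = 0.181
IV: 178/110 ≈ 1.618 → |1.618 − 1.667| = 0.049

IV, I, III, II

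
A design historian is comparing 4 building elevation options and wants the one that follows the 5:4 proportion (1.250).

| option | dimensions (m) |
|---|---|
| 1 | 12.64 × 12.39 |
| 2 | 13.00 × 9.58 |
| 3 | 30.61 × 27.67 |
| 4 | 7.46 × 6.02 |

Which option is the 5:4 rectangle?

4

Target 5:4 ≈ 1.250.
1: 1.020 (Δ0.230)  2: 1.357 (Δ0.107)  3: 1.106 (Δ0.144)  4: 1.239 (Δ0.011)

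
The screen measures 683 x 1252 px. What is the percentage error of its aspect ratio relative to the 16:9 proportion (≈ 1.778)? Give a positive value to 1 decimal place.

3.1%

Ratio = 1252 / 683 ≈ 1.8331.
Ideal 16:9 ≈ 1.7778. |1.8331 − 1.7778| / 1.7778 ≈ 3.11% → 3.1%.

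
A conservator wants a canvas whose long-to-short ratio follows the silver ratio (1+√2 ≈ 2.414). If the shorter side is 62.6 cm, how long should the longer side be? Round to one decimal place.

silver ratio ≈ 2.41421.
Longer side = 62.6 × 2.41421 ≈ 151.130 → 151.1 cm.

151.1 cm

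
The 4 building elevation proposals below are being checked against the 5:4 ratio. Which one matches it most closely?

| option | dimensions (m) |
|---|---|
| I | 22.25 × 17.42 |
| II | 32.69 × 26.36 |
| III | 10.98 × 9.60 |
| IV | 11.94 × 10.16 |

Ratios (long/short): I ≈ 1.277; II ≈ 1.240; III ≈ 1.144; IV ≈ 1.175.
5:4 ≈ 1.250; option II is nearest (Δ 0.010).

II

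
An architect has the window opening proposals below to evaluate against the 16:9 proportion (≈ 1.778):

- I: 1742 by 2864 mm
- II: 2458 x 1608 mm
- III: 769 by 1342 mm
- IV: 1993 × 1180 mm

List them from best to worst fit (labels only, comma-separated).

III, IV, I, II

Ratios: I = 2864 / 1742 ≈ 1.644; II = 2458 / 1608 ≈ 1.529; III = 1342 / 769 ≈ 1.745; IV = 1993 / 1180 ≈ 1.689.
|Δ from 1.778|: I 0.134; II 0.249; III 0.033; IV 0.089.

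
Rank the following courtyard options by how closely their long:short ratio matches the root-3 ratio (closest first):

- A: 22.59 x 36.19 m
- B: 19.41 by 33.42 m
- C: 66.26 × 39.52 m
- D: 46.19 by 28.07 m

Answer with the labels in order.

B, C, D, A

Ratios: A = 36.19 / 22.59 ≈ 1.602; B = 33.42 / 19.41 ≈ 1.722; C = 66.26 / 39.52 ≈ 1.677; D = 46.19 / 28.07 ≈ 1.646.
|Δ from 1.732|: A 0.130; B 0.010; C 0.055; D 0.086.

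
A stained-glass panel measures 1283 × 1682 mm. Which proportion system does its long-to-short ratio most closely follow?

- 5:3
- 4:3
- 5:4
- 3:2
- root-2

1682/1283 ≈ 1.311. Nearest candidates are 4:3 (1.333, off by 0.022) and 5:4 (1.250, off by 0.061).

4:3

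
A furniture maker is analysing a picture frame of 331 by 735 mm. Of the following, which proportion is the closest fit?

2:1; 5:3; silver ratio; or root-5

root-5

735/331 ≈ 2.221. Nearest candidates are root-5 (2.236, off by 0.015) and silver ratio (2.414, off by 0.193).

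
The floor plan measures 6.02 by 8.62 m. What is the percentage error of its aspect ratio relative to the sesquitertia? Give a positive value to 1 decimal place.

Ratio = 8.62 / 6.02 ≈ 1.4319.
Ideal 4:3 ≈ 1.3333. |1.4319 − 1.3333| / 1.3333 ≈ 7.40% → 7.4%.

7.4%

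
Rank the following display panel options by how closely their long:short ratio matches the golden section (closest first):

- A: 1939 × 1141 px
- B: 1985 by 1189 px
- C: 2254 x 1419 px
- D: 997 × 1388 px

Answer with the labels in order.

C, B, A, D

Ratios: A = 1939 / 1141 ≈ 1.699; B = 1985 / 1189 ≈ 1.669; C = 2254 / 1419 ≈ 1.588; D = 1388 / 997 ≈ 1.392.
|Δ from 1.618|: A 0.081; B 0.051; C 0.030; D 0.226.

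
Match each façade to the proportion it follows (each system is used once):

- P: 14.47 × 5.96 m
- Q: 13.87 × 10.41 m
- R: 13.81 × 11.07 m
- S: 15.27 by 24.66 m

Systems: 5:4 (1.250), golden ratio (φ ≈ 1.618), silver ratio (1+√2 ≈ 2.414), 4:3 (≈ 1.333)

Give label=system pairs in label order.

P=silver ratio, Q=4:3, R=5:4, S=golden ratio

Ratios: P ≈ 2.428; Q ≈ 1.332; R ≈ 1.248; S ≈ 1.615.
Targets: 5:4 ≈ 1.250; golden ratio ≈ 1.618; silver ratio ≈ 2.414; 4:3 ≈ 1.333.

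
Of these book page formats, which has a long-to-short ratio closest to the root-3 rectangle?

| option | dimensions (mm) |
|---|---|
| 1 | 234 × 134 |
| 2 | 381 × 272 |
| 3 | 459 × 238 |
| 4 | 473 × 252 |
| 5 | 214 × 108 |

Target root-3 ≈ 1.732.
1: 1.746 (Δ0.014)  2: 1.401 (Δ0.331)  3: 1.929 (Δ0.197)  4: 1.877 (Δ0.145)  5: 1.981 (Δ0.249)

1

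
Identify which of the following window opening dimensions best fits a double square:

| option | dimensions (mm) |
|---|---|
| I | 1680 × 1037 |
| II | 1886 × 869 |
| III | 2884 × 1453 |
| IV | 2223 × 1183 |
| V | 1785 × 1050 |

Target 2:1 ≈ 2.000.
I: 1.620 (Δ0.380)  II: 2.170 (Δ0.170)  III: 1.985 (Δ0.015)  IV: 1.879 (Δ0.121)  V: 1.700 (Δ0.300)

III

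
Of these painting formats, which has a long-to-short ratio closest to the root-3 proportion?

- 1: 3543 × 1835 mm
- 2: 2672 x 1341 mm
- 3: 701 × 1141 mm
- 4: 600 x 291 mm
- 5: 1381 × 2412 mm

Ratios (long/short): 1 ≈ 1.931; 2 ≈ 1.993; 3 ≈ 1.628; 4 ≈ 2.062; 5 ≈ 1.747.
root-3 ≈ 1.732; option 5 is nearest (Δ 0.015).

5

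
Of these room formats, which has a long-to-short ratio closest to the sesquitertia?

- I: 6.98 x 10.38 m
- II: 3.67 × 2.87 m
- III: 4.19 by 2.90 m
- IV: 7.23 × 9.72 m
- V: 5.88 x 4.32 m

Ratios (long/short): I ≈ 1.487; II ≈ 1.279; III ≈ 1.445; IV ≈ 1.344; V ≈ 1.361.
4:3 ≈ 1.333; option IV is nearest (Δ 0.011).

IV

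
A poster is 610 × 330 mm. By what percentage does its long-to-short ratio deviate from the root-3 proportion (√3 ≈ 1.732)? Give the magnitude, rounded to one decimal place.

6.7%

Ratio = 610 / 330 ≈ 1.8485.
Ideal root-3 ≈ 1.7321. |1.8485 − 1.7321| / 1.7321 ≈ 6.72% → 6.7%.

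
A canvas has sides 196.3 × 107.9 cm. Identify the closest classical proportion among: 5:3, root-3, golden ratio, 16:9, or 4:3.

16:9

Ratio = 196.3 / 107.9 ≈ 1.819.
Distances: 5:3 1.667 (Δ 0.152); root-3 1.732 (Δ 0.087); golden ratio 1.618 (Δ 0.201); 16:9 1.778 (Δ 0.041); 4:3 1.333 (Δ 0.486).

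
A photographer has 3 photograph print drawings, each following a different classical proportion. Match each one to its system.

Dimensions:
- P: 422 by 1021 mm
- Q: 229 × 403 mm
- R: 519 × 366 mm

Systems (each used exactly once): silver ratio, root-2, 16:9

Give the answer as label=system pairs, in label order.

P = 1021/422 ≈ 2.419 → silver ratio (2.414)
Q = 403/229 ≈ 1.760 → 16:9 (1.778)
R = 519/366 ≈ 1.418 → root-2 (1.414)

P=silver ratio, Q=16:9, R=root-2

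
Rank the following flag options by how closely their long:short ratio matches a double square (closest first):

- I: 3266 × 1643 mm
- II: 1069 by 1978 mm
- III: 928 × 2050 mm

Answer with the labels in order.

I, II, III

I: 3266/1643 ≈ 1.988 → |1.988 − 2.000| = 0.012
II: 1978/1069 ≈ 1.850 → |1.850 − 2.000| = 0.150
III: 2050/928 ≈ 2.209 → |2.209 − 2.000| = 0.209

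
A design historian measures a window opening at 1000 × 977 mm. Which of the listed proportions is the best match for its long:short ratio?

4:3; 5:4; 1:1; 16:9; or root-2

1000/977 ≈ 1.024. Nearest candidates are 1:1 (1.000, off by 0.024) and 5:4 (1.250, off by 0.226).

1:1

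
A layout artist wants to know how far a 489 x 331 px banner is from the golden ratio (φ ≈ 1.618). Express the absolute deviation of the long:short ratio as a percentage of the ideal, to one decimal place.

8.7%

Ratio = 489 / 331 ≈ 1.4773.
Ideal golden ratio ≈ 1.6180. |1.4773 − 1.6180| / 1.6180 ≈ 8.70% → 8.7%.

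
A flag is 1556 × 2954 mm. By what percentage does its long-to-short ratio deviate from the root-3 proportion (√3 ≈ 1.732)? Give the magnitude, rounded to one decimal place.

9.6%

Ratio = 2954 / 1556 ≈ 1.8985.
Ideal root-3 ≈ 1.7321. |1.8985 − 1.7321| / 1.7321 ≈ 9.61% → 9.6%.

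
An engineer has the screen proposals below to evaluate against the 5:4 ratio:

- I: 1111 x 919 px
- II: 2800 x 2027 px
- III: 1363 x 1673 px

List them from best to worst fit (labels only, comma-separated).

III, I, II

I: 1111/919 ≈ 1.209 → |1.209 − 1.250| = 0.041
II: 2800/2027 ≈ 1.381 → |1.381 − 1.250| = 0.131
III: 1673/1363 ≈ 1.227 → |1.227 − 1.250| = 0.023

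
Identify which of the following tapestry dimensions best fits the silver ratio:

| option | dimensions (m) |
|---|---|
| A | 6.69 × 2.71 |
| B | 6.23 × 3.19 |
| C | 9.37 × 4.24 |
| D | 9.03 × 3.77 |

Ratios (long/short): A ≈ 2.469; B ≈ 1.953; C ≈ 2.210; D ≈ 2.395.
silver ratio ≈ 2.414; option D is nearest (Δ 0.019).

D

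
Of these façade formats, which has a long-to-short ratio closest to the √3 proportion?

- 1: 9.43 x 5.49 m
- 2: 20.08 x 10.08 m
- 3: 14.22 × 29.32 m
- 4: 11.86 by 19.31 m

Ratios (long/short): 1 ≈ 1.718; 2 ≈ 1.992; 3 ≈ 2.062; 4 ≈ 1.628.
root-3 ≈ 1.732; option 1 is nearest (Δ 0.014).

1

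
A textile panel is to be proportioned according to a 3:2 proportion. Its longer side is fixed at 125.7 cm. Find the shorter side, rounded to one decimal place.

83.8 cm

3:2 = 1.50000.
Shorter side = 125.7 ÷ 1.50000 ≈ 83.800 → 83.8 cm.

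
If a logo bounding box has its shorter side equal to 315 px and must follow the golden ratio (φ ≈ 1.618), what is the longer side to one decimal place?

golden ratio ≈ 1.61803.
Longer side = 315 × 1.61803 ≈ 509.679 → 509.7 px.

509.7 px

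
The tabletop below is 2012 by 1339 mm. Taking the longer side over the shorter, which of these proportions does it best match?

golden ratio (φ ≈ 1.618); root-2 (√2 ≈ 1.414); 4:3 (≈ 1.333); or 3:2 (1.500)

3:2

Ratio = 2012 / 1339 ≈ 1.503.
Distances: golden ratio 1.618 (Δ 0.115); root-2 1.414 (Δ 0.089); 4:3 1.333 (Δ 0.170); 3:2 1.500 (Δ 0.003).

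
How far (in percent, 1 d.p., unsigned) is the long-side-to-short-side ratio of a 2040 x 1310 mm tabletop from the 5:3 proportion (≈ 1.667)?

6.6%

Ratio = 2040 / 1310 ≈ 1.5573.
Ideal 5:3 ≈ 1.6667. |1.5573 − 1.6667| / 1.6667 ≈ 6.56% → 6.6%.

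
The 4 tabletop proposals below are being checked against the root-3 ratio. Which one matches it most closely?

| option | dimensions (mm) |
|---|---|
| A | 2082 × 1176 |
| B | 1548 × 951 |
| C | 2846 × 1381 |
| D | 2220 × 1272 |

Ratios (long/short): A ≈ 1.770; B ≈ 1.628; C ≈ 2.061; D ≈ 1.745.
root-3 ≈ 1.732; option D is nearest (Δ 0.013).

D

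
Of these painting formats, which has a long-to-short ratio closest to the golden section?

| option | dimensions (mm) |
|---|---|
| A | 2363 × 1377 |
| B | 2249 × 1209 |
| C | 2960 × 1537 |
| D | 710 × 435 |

Target golden ratio ≈ 1.618.
A: 1.716 (Δ0.098)  B: 1.860 (Δ0.242)  C: 1.926 (Δ0.308)  D: 1.632 (Δ0.014)

D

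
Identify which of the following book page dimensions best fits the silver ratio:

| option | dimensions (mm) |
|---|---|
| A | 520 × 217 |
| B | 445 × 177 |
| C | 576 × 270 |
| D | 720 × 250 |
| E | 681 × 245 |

Target silver ratio ≈ 2.414.
A: 2.396 (Δ0.018)  B: 2.514 (Δ0.100)  C: 2.133 (Δ0.281)  D: 2.880 (Δ0.466)  E: 2.780 (Δ0.366)

A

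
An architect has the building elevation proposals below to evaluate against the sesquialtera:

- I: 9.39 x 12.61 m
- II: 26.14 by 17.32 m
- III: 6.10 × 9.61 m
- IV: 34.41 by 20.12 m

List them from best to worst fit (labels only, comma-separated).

II, III, I, IV

Ratios: I = 12.61 / 9.39 ≈ 1.343; II = 26.14 / 17.32 ≈ 1.509; III = 9.61 / 6.10 ≈ 1.575; IV = 34.41 / 20.12 ≈ 1.710.
|Δ from 1.500|: I 0.157; II 0.009; III 0.075; IV 0.210.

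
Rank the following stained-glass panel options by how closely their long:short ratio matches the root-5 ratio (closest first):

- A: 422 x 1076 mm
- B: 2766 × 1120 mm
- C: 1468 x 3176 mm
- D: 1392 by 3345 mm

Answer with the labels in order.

A: 1076/422 ≈ 2.550 → |2.550 − 2.236| = 0.314
B: 2766/1120 ≈ 2.470 → |2.470 − 2.236| = 0.234
C: 3176/1468 ≈ 2.163 → |2.163 − 2.236| = 0.073
D: 3345/1392 ≈ 2.403 → |2.403 − 2.236| = 0.167

C, D, B, A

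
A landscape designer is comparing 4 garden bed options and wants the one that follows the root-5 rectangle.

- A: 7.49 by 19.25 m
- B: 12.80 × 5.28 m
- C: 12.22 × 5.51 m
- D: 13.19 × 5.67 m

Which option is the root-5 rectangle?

C

Target root-5 ≈ 2.236.
A: 2.570 (Δ0.334)  B: 2.424 (Δ0.188)  C: 2.218 (Δ0.018)  D: 2.326 (Δ0.090)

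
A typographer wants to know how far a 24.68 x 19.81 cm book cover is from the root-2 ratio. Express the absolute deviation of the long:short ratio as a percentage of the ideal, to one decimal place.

Ratio = 24.68 / 19.81 ≈ 1.2458.
Ideal root-2 ≈ 1.4142. |1.2458 − 1.4142| / 1.4142 ≈ 11.91% → 11.9%.

11.9%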